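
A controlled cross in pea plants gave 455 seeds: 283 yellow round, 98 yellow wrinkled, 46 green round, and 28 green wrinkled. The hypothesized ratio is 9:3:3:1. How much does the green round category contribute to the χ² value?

18.115

Total ratio parts = 16. Expected numbers out of 455:
  yellow round: 455 × 9/16 = 255.9375
  yellow wrinkled: 455 × 3/16 = 85.3125
  green round: 455 × 3/16 = 85.3125
  green wrinkled: 455 × 1/16 = 28.4375
Contribution of green round: (46 − 85.3125)² / 85.3125 = 18.1154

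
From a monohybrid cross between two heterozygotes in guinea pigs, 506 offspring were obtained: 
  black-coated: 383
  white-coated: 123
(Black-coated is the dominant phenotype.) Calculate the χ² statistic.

For a monohybrid cross between heterozygotes with complete dominance, the expected phenotypic ratio is 3:1.
Expected counts for N = 506 under a 3:1 ratio (total parts = 4):
  black-coated: 506 × 3/4 = 379.5
  white-coated: 506 × 1/4 = 126.5
χ² = Σ (O − E)² / E
  black-coated: (383 − 379.5)² / 379.5 = 0.0323
  white-coated: (123 − 126.5)² / 126.5 = 0.0968
χ² = 0.0323 + 0.0968 = 0.1291 ≈ 0.129

0.129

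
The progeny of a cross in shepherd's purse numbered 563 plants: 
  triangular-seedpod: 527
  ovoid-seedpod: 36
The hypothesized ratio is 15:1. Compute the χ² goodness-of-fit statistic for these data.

Total ratio parts = 16. Expected numbers out of 563:
  triangular-seedpod: 563 × 15/16 = 527.8125
  ovoid-seedpod: 563 × 1/16 = 35.1875
χ² = Σ (O − E)² / E
  triangular-seedpod: (527 − 527.8125)² / 527.8125 = 0.0013
  ovoid-seedpod: (36 − 35.1875)² / 35.1875 = 0.0188
χ² = 0.0013 + 0.0188 = 0.0201 ≈ 0.020

0.020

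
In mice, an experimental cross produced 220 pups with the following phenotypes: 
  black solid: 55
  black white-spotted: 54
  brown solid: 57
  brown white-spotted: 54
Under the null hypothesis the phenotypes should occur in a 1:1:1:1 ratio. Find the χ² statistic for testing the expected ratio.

Under the 1:1:1:1 hypothesis (Σ ratio = 4, N = 220):
  black solid: 220 × 1/4 = 55
  black white-spotted: 220 × 1/4 = 55
  brown solid: 220 × 1/4 = 55
  brown white-spotted: 220 × 1/4 = 55
χ² = Σ (O − E)² / E
  black solid: (55 − 55)² / 55 = 0.0000
  black white-spotted: (54 − 55)² / 55 = 0.0182
  brown solid: (57 − 55)² / 55 = 0.0727
  brown white-spotted: (54 − 55)² / 55 = 0.0182
χ² = 0.0000 + 0.0182 + 0.0727 + 0.0182 = 0.1091 ≈ 0.109

0.109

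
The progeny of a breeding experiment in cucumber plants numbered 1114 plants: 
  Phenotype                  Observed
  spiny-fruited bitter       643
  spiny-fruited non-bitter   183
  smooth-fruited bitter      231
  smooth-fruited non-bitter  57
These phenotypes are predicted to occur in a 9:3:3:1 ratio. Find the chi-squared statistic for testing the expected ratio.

8.266

Expected counts for N = 1114 under a 9:3:3:1 ratio (total parts = 16):
  spiny-fruited bitter: 1114 × 9/16 = 626.625
  spiny-fruited non-bitter: 1114 × 3/16 = 208.875
  smooth-fruited bitter: 1114 × 3/16 = 208.875
  smooth-fruited non-bitter: 1114 × 1/16 = 69.625
χ² = Σ (O − E)² / E
  spiny-fruited bitter: (643 − 626.625)² / 626.625 = 0.4279
  spiny-fruited non-bitter: (183 − 208.875)² / 208.875 = 3.2053
  smooth-fruited bitter: (231 − 208.875)² / 208.875 = 2.3436
  smooth-fruited non-bitter: (57 − 69.625)² / 69.625 = 2.2893
χ² = 0.4279 + 3.2053 + 2.3436 + 2.2893 = 8.2661 ≈ 8.266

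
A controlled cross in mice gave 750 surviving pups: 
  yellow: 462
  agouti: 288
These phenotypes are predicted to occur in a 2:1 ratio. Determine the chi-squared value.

Under the 2:1 hypothesis (Σ ratio = 3, N = 750):
  yellow: 750 × 2/3 = 500
  agouti: 750 × 1/3 = 250
χ² = Σ (O − E)² / E
  yellow: (462 − 500)² / 500 = 2.8880
  agouti: (288 − 250)² / 250 = 5.7760
χ² = 2.8880 + 5.7760 = 8.664

8.664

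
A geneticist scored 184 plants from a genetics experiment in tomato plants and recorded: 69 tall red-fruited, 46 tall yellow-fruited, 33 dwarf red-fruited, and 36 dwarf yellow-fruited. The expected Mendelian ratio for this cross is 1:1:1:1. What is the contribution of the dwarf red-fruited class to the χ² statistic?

3.674

Expected counts for N = 184 under a 1:1:1:1 ratio (total parts = 4):
  tall red-fruited: 184 × 1/4 = 46
  tall yellow-fruited: 184 × 1/4 = 46
  dwarf red-fruited: 184 × 1/4 = 46
  dwarf yellow-fruited: 184 × 1/4 = 46
Contribution of dwarf red-fruited: (33 − 46)² / 46 = 3.6739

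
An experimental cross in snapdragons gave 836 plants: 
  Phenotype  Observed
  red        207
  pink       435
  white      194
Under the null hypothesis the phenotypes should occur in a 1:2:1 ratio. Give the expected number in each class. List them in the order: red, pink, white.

Total ratio parts = 4. Expected numbers out of 836:
  red: 836 × 1/4 = 209
  pink: 836 × 2/4 = 418
  white: 836 × 1/4 = 209

209, 418, 209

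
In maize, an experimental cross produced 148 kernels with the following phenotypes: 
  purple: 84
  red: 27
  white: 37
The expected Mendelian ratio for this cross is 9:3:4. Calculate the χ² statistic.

Under the 9:3:4 hypothesis (Σ ratio = 16, N = 148):
  purple: 148 × 9/16 = 83.25
  red: 148 × 3/16 = 27.75
  white: 148 × 4/16 = 37
χ² = Σ (O − E)² / E
  purple: (84 − 83.25)² / 83.25 = 0.0068
  red: (27 − 27.75)² / 27.75 = 0.0203
  white: (37 − 37)² / 37 = 0.0000
χ² = 0.0068 + 0.0203 + 0.0000 = 0.0271 ≈ 0.027

0.027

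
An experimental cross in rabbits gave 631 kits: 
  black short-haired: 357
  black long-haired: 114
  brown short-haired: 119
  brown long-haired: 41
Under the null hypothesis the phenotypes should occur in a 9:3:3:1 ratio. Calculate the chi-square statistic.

0.235

Expected counts for N = 631 under a 9:3:3:1 ratio (total parts = 16):
  black short-haired: 631 × 9/16 = 354.9375
  black long-haired: 631 × 3/16 = 118.3125
  brown short-haired: 631 × 3/16 = 118.3125
  brown long-haired: 631 × 1/16 = 39.4375
χ² = Σ (O − E)² / E
  black short-haired: (357 − 354.9375)² / 354.9375 = 0.0120
  black long-haired: (114 − 118.3125)² / 118.3125 = 0.1572
  brown short-haired: (119 − 118.3125)² / 118.3125 = 0.0040
  brown long-haired: (41 − 39.4375)² / 39.4375 = 0.0619
χ² = 0.0120 + 0.1572 + 0.0040 + 0.0619 = 0.2351 ≈ 0.235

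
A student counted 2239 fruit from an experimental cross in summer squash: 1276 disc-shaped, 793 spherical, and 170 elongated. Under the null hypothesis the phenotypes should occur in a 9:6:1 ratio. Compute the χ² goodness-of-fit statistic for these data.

9.265

Under the 9:6:1 hypothesis (Σ ratio = 16, N = 2239):
  disc-shaped: 2239 × 9/16 = 1259.4375
  spherical: 2239 × 6/16 = 839.625
  elongated: 2239 × 1/16 = 139.9375
χ² = Σ (O − E)² / E
  disc-shaped: (1276 − 1259.4375)² / 1259.4375 = 0.2178
  spherical: (793 − 839.625)² / 839.625 = 2.5891
  elongated: (170 − 139.9375)² / 139.9375 = 6.4583
χ² = 0.2178 + 2.5891 + 6.4583 = 9.2652 ≈ 9.265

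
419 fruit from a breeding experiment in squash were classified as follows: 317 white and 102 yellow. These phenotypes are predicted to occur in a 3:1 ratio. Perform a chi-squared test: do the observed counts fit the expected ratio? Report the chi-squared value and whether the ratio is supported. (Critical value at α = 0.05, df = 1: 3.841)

Expected counts for N = 419 under a 3:1 ratio (total parts = 4):
  white: 419 × 3/4 = 314.25
  yellow: 419 × 1/4 = 104.75
χ² = Σ (O − E)² / E
  white: (317 − 314.25)² / 314.25 = 0.0241
  yellow: (102 − 104.75)² / 104.75 = 0.0722
χ² = 0.0241 + 0.0722 = 0.0963 ≈ 0.096
Degrees of freedom = 2 − 1 = 1; critical value at α = 0.05 is 3.841.
Since 0.096 < 3.841, we fail to reject the null hypothesis — the data are consistent with the 3:1 ratio.

0.096; consistent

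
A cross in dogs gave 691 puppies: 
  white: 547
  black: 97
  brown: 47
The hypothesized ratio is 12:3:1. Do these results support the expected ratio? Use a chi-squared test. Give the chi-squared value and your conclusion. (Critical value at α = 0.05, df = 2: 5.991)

Under the 12:3:1 hypothesis (Σ ratio = 16, N = 691):
  white: 691 × 12/16 = 518.25
  black: 691 × 3/16 = 129.5625
  brown: 691 × 1/16 = 43.1875
χ² = Σ (O − E)² / E
  white: (547 − 518.25)² / 518.25 = 1.5949
  black: (97 − 129.5625)² / 129.5625 = 8.1838
  brown: (47 − 43.1875)² / 43.1875 = 0.3366
χ² = 1.5949 + 8.1838 + 0.3366 = 10.1153 ≈ 10.115
Degrees of freedom = 3 − 1 = 2; critical value at α = 0.05 is 5.991.
Since 10.115 > 5.991, we reject the null hypothesis — the data do not fit the 12:3:1 ratio.

10.115; not consistent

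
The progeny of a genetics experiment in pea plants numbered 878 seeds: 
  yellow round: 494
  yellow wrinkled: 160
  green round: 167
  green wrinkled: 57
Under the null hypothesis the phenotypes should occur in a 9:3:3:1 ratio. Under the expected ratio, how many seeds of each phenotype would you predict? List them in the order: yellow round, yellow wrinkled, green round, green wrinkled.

The 9:3:3:1 ratio has 16 parts, so with N = 878 the expected counts are:
  yellow round: 878 × 9/16 = 493.875
  yellow wrinkled: 878 × 3/16 = 164.625
  green round: 878 × 3/16 = 164.625
  green wrinkled: 878 × 1/16 = 54.875

493.875, 164.625, 164.625, 54.875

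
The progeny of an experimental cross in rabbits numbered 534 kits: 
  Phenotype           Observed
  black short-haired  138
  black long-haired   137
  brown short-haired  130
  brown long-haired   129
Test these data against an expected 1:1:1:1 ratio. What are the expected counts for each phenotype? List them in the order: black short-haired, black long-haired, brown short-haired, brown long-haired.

133.5, 133.5, 133.5, 133.5

Under the 1:1:1:1 hypothesis (Σ ratio = 4, N = 534):
  black short-haired: 534 × 1/4 = 133.5
  black long-haired: 534 × 1/4 = 133.5
  brown short-haired: 534 × 1/4 = 133.5
  brown long-haired: 534 × 1/4 = 133.5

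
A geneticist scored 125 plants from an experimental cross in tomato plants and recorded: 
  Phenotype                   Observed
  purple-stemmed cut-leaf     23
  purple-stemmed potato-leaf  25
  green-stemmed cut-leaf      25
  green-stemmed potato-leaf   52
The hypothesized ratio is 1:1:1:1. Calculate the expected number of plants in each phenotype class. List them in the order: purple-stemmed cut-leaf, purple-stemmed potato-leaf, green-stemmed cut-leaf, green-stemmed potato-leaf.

Total ratio parts = 4. Expected numbers out of 125:
  purple-stemmed cut-leaf: 125 × 1/4 = 31.25
  purple-stemmed potato-leaf: 125 × 1/4 = 31.25
  green-stemmed cut-leaf: 125 × 1/4 = 31.25
  green-stemmed potato-leaf: 125 × 1/4 = 31.25

31.25, 31.25, 31.25, 31.25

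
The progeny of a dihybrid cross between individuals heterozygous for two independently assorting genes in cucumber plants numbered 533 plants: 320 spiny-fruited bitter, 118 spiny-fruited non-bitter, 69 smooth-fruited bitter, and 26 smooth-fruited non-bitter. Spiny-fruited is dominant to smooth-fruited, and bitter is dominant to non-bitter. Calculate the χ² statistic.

A dihybrid F₂ with independent assortment and complete dominance at both loci gives a 9:3:3:1 phenotypic ratio.
Expected counts for N = 533 under a 9:3:3:1 ratio (total parts = 16):
  spiny-fruited bitter: 533 × 9/16 = 299.8125
  spiny-fruited non-bitter: 533 × 3/16 = 99.9375
  smooth-fruited bitter: 533 × 3/16 = 99.9375
  smooth-fruited non-bitter: 533 × 1/16 = 33.3125
χ² = Σ (O − E)² / E
  spiny-fruited bitter: (320 − 299.8125)² / 299.8125 = 1.3593
  spiny-fruited non-bitter: (118 − 99.9375)² / 99.9375 = 3.2646
  smooth-fruited bitter: (69 − 99.9375)² / 99.9375 = 9.5773
  smooth-fruited non-bitter: (26 − 33.3125)² / 33.3125 = 1.6052
χ² = 1.3593 + 3.2646 + 9.5773 + 1.6052 = 15.8064 ≈ 15.806

15.806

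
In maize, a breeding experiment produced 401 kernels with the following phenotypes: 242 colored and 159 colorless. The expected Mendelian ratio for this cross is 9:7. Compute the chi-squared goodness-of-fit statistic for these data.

The 9:7 ratio has 16 parts, so with N = 401 the expected counts are:
  colored: 401 × 9/16 = 225.5625
  colorless: 401 × 7/16 = 175.4375
χ² = Σ (O − E)² / E
  colored: (242 − 225.5625)² / 225.5625 = 1.1979
  colorless: (159 − 175.4375)² / 175.4375 = 1.5401
χ² = 1.1979 + 1.5401 = 2.738

2.738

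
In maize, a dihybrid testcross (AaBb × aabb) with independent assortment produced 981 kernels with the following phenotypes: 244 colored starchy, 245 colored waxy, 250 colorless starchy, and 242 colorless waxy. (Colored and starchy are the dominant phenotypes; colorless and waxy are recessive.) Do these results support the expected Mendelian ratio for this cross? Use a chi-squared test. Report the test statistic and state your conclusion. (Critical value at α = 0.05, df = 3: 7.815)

A dihybrid testcross with independent assortment gives a 1:1:1:1 ratio.
The 1:1:1:1 ratio has 4 parts, so with N = 981 the expected counts are:
  colored starchy: 981 × 1/4 = 245.25
  colored waxy: 981 × 1/4 = 245.25
  colorless starchy: 981 × 1/4 = 245.25
  colorless waxy: 981 × 1/4 = 245.25
χ² = Σ (O − E)² / E
  colored starchy: (244 − 245.25)² / 245.25 = 0.0064
  colored waxy: (245 − 245.25)² / 245.25 = 0.0003
  colorless starchy: (250 − 245.25)² / 245.25 = 0.0920
  colorless waxy: (242 − 245.25)² / 245.25 = 0.0431
χ² = 0.0064 + 0.0003 + 0.0920 + 0.0431 = 0.1418 ≈ 0.142
Degrees of freedom = 4 − 1 = 3; critical value at α = 0.05 is 7.815.
Since 0.142 < 7.815, we fail to reject the null hypothesis — the data are consistent with the 1:1:1:1 ratio.

0.142; consistent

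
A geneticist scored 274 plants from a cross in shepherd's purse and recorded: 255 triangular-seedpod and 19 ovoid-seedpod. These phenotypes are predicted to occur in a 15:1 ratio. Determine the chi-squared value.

0.219

Under the 15:1 hypothesis (Σ ratio = 16, N = 274):
  triangular-seedpod: 274 × 15/16 = 256.875
  ovoid-seedpod: 274 × 1/16 = 17.125
χ² = Σ (O − E)² / E
  triangular-seedpod: (255 − 256.875)² / 256.875 = 0.0137
  ovoid-seedpod: (19 − 17.125)² / 17.125 = 0.2053
χ² = 0.0137 + 0.2053 = 0.219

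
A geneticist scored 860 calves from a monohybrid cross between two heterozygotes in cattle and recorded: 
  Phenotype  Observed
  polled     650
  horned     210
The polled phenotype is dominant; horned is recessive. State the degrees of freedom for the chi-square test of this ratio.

1

For a monohybrid cross between heterozygotes with complete dominance, the expected phenotypic ratio is 3:1.
A goodness-of-fit test with 2 phenotype classes has df = 2 − 1 = 1.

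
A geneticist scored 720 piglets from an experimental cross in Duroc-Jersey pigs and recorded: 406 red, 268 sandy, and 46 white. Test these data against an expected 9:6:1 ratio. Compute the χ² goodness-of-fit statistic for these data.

0.040

Under the 9:6:1 hypothesis (Σ ratio = 16, N = 720):
  red: 720 × 9/16 = 405
  sandy: 720 × 6/16 = 270
  white: 720 × 1/16 = 45
χ² = Σ (O − E)² / E
  red: (406 − 405)² / 405 = 0.0025
  sandy: (268 − 270)² / 270 = 0.0148
  white: (46 − 45)² / 45 = 0.0222
χ² = 0.0025 + 0.0148 + 0.0222 = 0.0395 ≈ 0.040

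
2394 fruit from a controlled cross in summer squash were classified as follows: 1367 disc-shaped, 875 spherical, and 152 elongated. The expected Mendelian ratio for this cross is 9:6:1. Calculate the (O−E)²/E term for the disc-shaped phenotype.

0.308

The 9:6:1 ratio has 16 parts, so with N = 2394 the expected counts are:
  disc-shaped: 2394 × 9/16 = 1346.625
  spherical: 2394 × 6/16 = 897.75
  elongated: 2394 × 1/16 = 149.625
Contribution of disc-shaped: (1367 − 1346.625)² / 1346.625 = 0.3083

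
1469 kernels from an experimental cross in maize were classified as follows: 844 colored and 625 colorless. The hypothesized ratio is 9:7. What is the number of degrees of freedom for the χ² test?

A goodness-of-fit test with 2 phenotype classes has df = 2 − 1 = 1.

1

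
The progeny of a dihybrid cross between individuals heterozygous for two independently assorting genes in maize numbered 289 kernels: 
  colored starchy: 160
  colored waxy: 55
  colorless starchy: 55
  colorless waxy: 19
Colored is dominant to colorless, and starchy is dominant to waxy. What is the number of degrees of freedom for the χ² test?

A dihybrid F₂ with independent assortment and complete dominance at both loci gives a 9:3:3:1 phenotypic ratio.
A goodness-of-fit test with 4 phenotype classes has df = 4 − 1 = 3.

3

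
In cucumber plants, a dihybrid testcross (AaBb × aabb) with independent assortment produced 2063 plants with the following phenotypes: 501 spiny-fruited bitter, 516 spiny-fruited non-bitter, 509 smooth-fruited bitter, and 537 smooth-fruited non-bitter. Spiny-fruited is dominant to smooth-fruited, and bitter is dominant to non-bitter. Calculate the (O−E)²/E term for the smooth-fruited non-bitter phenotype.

A dihybrid testcross with independent assortment gives a 1:1:1:1 ratio.
The 1:1:1:1 ratio has 4 parts, so with N = 2063 the expected counts are:
  spiny-fruited bitter: 2063 × 1/4 = 515.75
  spiny-fruited non-bitter: 2063 × 1/4 = 515.75
  smooth-fruited bitter: 2063 × 1/4 = 515.75
  smooth-fruited non-bitter: 2063 × 1/4 = 515.75
Contribution of smooth-fruited non-bitter: (537 − 515.75)² / 515.75 = 0.8755

0.876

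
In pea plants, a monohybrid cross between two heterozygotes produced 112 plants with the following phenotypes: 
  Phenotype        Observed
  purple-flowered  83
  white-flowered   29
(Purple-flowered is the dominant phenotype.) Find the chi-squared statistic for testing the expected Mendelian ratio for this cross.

For a monohybrid cross between heterozygotes with complete dominance, the expected phenotypic ratio is 3:1.
Total ratio parts = 4. Expected numbers out of 112:
  purple-flowered: 112 × 3/4 = 84
  white-flowered: 112 × 1/4 = 28
χ² = Σ (O − E)² / E
  purple-flowered: (83 − 84)² / 84 = 0.0119
  white-flowered: (29 − 28)² / 28 = 0.0357
χ² = 0.0119 + 0.0357 = 0.0476 ≈ 0.048

0.048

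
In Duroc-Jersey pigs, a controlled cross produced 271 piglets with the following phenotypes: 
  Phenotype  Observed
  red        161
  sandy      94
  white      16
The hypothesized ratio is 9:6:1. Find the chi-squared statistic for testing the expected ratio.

The 9:6:1 ratio has 16 parts, so with N = 271 the expected counts are:
  red: 271 × 9/16 = 152.4375
  sandy: 271 × 6/16 = 101.625
  white: 271 × 1/16 = 16.9375
χ² = Σ (O − E)² / E
  red: (161 − 152.4375)² / 152.4375 = 0.4810
  sandy: (94 − 101.625)² / 101.625 = 0.5721
  white: (16 − 16.9375)² / 16.9375 = 0.0519
χ² = 0.4810 + 0.5721 + 0.0519 = 1.105

1.105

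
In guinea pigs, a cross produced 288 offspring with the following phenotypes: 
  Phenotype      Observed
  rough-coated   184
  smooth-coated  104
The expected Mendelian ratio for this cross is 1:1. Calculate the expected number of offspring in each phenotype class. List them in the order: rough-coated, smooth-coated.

Under the 1:1 hypothesis (Σ ratio = 2, N = 288):
  rough-coated: 288 × 1/2 = 144
  smooth-coated: 288 × 1/2 = 144

144, 144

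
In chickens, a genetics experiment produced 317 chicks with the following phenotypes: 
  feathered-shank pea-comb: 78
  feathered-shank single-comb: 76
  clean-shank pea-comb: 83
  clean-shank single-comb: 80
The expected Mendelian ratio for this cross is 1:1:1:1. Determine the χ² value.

Expected counts for N = 317 under a 1:1:1:1 ratio (total parts = 4):
  feathered-shank pea-comb: 317 × 1/4 = 79.25
  feathered-shank single-comb: 317 × 1/4 = 79.25
  clean-shank pea-comb: 317 × 1/4 = 79.25
  clean-shank single-comb: 317 × 1/4 = 79.25
χ² = Σ (O − E)² / E
  feathered-shank pea-comb: (78 − 79.25)² / 79.25 = 0.0197
  feathered-shank single-comb: (76 − 79.25)² / 79.25 = 0.1333
  clean-shank pea-comb: (83 − 79.25)² / 79.25 = 0.1774
  clean-shank single-comb: (80 − 79.25)² / 79.25 = 0.0071
χ² = 0.0197 + 0.1333 + 0.1774 + 0.0071 = 0.3375 ≈ 0.338

0.338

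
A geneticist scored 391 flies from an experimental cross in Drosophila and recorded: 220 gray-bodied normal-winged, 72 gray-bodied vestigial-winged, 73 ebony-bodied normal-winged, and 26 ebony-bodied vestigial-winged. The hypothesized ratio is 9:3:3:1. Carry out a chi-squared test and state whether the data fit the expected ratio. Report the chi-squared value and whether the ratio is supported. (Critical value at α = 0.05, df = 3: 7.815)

0.125; consistent

The 9:3:3:1 ratio has 16 parts, so with N = 391 the expected counts are:
  gray-bodied normal-winged: 391 × 9/16 = 219.9375
  gray-bodied vestigial-winged: 391 × 3/16 = 73.3125
  ebony-bodied normal-winged: 391 × 3/16 = 73.3125
  ebony-bodied vestigial-winged: 391 × 1/16 = 24.4375
χ² = Σ (O − E)² / E
  gray-bodied normal-winged: (220 − 219.9375)² / 219.9375 = 0.0000
  gray-bodied vestigial-winged: (72 − 73.3125)² / 73.3125 = 0.0235
  ebony-bodied normal-winged: (73 − 73.3125)² / 73.3125 = 0.0013
  ebony-bodied vestigial-winged: (26 − 24.4375)² / 24.4375 = 0.0999
χ² = 0.0000 + 0.0235 + 0.0013 + 0.0999 = 0.1247 ≈ 0.125
Degrees of freedom = 4 − 1 = 3; critical value at α = 0.05 is 7.815.
Since 0.125 < 7.815, we fail to reject the null hypothesis — the data are consistent with the 9:3:3:1 ratio.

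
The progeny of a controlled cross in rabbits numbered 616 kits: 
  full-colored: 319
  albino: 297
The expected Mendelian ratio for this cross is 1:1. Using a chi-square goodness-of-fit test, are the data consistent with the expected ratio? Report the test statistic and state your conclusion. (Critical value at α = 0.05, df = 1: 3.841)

The 1:1 ratio has 2 parts, so with N = 616 the expected counts are:
  full-colored: 616 × 1/2 = 308
  albino: 616 × 1/2 = 308
χ² = Σ (O − E)² / E
  full-colored: (319 − 308)² / 308 = 0.3929
  albino: (297 − 308)² / 308 = 0.3929
χ² = 0.3929 + 0.3929 = 0.7858 ≈ 0.786
Degrees of freedom = 2 − 1 = 1; critical value at α = 0.05 is 3.841.
Since 0.786 < 3.841, we fail to reject the null hypothesis — the data are consistent with the 1:1 ratio.

0.786; consistent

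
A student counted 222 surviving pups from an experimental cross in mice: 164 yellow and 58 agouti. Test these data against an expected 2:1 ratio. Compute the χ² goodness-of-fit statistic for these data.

Total ratio parts = 3. Expected numbers out of 222:
  yellow: 222 × 2/3 = 148
  agouti: 222 × 1/3 = 74
χ² = Σ (O − E)² / E
  yellow: (164 − 148)² / 148 = 1.7297
  agouti: (58 − 74)² / 74 = 3.4595
χ² = 1.7297 + 3.4595 = 5.1892 ≈ 5.189

5.189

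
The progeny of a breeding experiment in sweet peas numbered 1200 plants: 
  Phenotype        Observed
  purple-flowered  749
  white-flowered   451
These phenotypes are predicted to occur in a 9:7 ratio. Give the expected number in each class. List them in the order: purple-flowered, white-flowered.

Under the 9:7 hypothesis (Σ ratio = 16, N = 1200):
  purple-flowered: 1200 × 9/16 = 675
  white-flowered: 1200 × 7/16 = 525

675, 525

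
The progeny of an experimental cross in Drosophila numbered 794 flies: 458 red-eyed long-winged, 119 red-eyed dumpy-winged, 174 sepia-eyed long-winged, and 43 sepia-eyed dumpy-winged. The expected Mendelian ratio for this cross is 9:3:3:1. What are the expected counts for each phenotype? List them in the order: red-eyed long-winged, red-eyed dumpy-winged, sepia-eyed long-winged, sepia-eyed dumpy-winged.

446.625, 148.875, 148.875, 49.625

Expected counts for N = 794 under a 9:3:3:1 ratio (total parts = 16):
  red-eyed long-winged: 794 × 9/16 = 446.625
  red-eyed dumpy-winged: 794 × 3/16 = 148.875
  sepia-eyed long-winged: 794 × 3/16 = 148.875
  sepia-eyed dumpy-winged: 794 × 1/16 = 49.625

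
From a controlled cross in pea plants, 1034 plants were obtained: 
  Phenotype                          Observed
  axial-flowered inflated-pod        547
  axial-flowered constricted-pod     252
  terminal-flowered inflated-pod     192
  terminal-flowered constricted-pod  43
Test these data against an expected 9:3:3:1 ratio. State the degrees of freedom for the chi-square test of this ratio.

A goodness-of-fit test with 4 phenotype classes has df = 4 − 1 = 3.

3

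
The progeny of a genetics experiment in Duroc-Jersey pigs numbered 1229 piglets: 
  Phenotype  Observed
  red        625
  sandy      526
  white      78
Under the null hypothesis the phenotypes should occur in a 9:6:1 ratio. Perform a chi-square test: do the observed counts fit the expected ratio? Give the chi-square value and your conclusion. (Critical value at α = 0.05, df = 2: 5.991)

15.582; not consistent

The 9:6:1 ratio has 16 parts, so with N = 1229 the expected counts are:
  red: 1229 × 9/16 = 691.3125
  sandy: 1229 × 6/16 = 460.875
  white: 1229 × 1/16 = 76.8125
χ² = Σ (O − E)² / E
  red: (625 − 691.3125)² / 691.3125 = 6.3609
  sandy: (526 − 460.875)² / 460.875 = 9.2026
  white: (78 − 76.8125)² / 76.8125 = 0.0184
χ² = 6.3609 + 9.2026 + 0.0184 = 15.5819 ≈ 15.582
Degrees of freedom = 3 − 1 = 2; critical value at α = 0.05 is 5.991.
Since 15.582 > 5.991, we reject the null hypothesis — the data do not fit the 9:6:1 ratio.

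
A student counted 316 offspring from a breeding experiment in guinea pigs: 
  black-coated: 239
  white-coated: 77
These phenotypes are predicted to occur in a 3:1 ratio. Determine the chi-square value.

Expected counts for N = 316 under a 3:1 ratio (total parts = 4):
  black-coated: 316 × 3/4 = 237
  white-coated: 316 × 1/4 = 79
χ² = Σ (O − E)² / E
  black-coated: (239 − 237)² / 237 = 0.0169
  white-coated: (77 − 79)² / 79 = 0.0506
χ² = 0.0169 + 0.0506 = 0.0675 ≈ 0.068

0.068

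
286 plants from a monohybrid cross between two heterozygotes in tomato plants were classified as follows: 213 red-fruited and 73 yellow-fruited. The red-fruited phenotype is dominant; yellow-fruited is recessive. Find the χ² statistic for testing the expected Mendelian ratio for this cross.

0.042

For a monohybrid cross between heterozygotes with complete dominance, the expected phenotypic ratio is 3:1.
Expected counts for N = 286 under a 3:1 ratio (total parts = 4):
  red-fruited: 286 × 3/4 = 214.5
  yellow-fruited: 286 × 1/4 = 71.5
χ² = Σ (O − E)² / E
  red-fruited: (213 − 214.5)² / 214.5 = 0.0105
  yellow-fruited: (73 − 71.5)² / 71.5 = 0.0315
χ² = 0.0105 + 0.0315 = 0.042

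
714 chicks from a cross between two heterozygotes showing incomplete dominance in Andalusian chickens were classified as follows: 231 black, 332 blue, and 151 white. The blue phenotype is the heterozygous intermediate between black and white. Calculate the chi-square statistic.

21.429

With incomplete dominance, a heterozygote × heterozygote cross gives a 1:2:1 phenotypic ratio.
Under the 1:2:1 hypothesis (Σ ratio = 4, N = 714):
  black: 714 × 1/4 = 178.5
  blue: 714 × 2/4 = 357
  white: 714 × 1/4 = 178.5
χ² = Σ (O − E)² / E
  black: (231 − 178.5)² / 178.5 = 15.4412
  blue: (332 − 357)² / 357 = 1.7507
  white: (151 − 178.5)² / 178.5 = 4.2367
χ² = 15.4412 + 1.7507 + 4.2367 = 21.4286 ≈ 21.429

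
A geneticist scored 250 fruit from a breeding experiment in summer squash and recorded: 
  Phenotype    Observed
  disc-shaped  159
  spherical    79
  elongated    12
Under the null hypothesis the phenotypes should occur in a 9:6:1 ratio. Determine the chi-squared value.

The 9:6:1 ratio has 16 parts, so with N = 250 the expected counts are:
  disc-shaped: 250 × 9/16 = 140.625
  spherical: 250 × 6/16 = 93.75
  elongated: 250 × 1/16 = 15.625
χ² = Σ (O − E)² / E
  disc-shaped: (159 − 140.625)² / 140.625 = 2.4010
  spherical: (79 − 93.75)² / 93.75 = 2.3207
  elongated: (12 − 15.625)² / 15.625 = 0.8410
χ² = 2.4010 + 2.3207 + 0.8410 = 5.5627 ≈ 5.563

5.563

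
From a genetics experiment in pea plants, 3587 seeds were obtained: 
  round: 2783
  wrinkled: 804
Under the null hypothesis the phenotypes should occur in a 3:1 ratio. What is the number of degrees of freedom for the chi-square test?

A goodness-of-fit test with 2 phenotype classes has df = 2 − 1 = 1.

1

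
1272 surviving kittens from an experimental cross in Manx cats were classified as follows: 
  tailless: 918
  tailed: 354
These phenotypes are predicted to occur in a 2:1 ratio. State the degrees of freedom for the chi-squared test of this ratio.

A goodness-of-fit test with 2 phenotype classes has df = 2 − 1 = 1.

1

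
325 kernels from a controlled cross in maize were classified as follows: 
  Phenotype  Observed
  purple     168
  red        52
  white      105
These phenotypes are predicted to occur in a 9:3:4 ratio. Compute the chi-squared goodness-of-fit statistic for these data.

9.453

The 9:3:4 ratio has 16 parts, so with N = 325 the expected counts are:
  purple: 325 × 9/16 = 182.8125
  red: 325 × 3/16 = 60.9375
  white: 325 × 4/16 = 81.25
χ² = Σ (O − E)² / E
  purple: (168 − 182.8125)² / 182.8125 = 1.2002
  red: (52 − 60.9375)² / 60.9375 = 1.3108
  white: (105 − 81.25)² / 81.25 = 6.9423
χ² = 1.2002 + 1.3108 + 6.9423 = 9.4533 ≈ 9.453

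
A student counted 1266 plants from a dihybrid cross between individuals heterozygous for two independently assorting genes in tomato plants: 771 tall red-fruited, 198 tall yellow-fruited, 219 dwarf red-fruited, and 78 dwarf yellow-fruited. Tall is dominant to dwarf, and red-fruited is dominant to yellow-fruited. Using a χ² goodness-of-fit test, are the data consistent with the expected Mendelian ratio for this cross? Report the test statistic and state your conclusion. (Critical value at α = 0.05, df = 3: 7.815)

A dihybrid F₂ with independent assortment and complete dominance at both loci gives a 9:3:3:1 phenotypic ratio.
Under the 9:3:3:1 hypothesis (Σ ratio = 16, N = 1266):
  tall red-fruited: 1266 × 9/16 = 712.125
  tall yellow-fruited: 1266 × 3/16 = 237.375
  dwarf red-fruited: 1266 × 3/16 = 237.375
  dwarf yellow-fruited: 1266 × 1/16 = 79.125
χ² = Σ (O − E)² / E
  tall red-fruited: (771 − 712.125)² / 712.125 = 4.8675
  tall yellow-fruited: (198 − 237.375)² / 237.375 = 6.5314
  dwarf red-fruited: (219 − 237.375)² / 237.375 = 1.4224
  dwarf yellow-fruited: (78 − 79.125)² / 79.125 = 0.0160
χ² = 4.8675 + 6.5314 + 1.4224 + 0.0160 = 12.8373 ≈ 12.837
Degrees of freedom = 4 − 1 = 3; critical value at α = 0.05 is 7.815.
Since 12.837 > 7.815, we reject the null hypothesis — the data do not fit the 9:3:3:1 ratio.

12.837; not consistent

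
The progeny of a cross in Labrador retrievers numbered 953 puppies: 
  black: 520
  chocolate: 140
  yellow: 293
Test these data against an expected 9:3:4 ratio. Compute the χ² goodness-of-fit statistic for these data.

21.439

The 9:3:4 ratio has 16 parts, so with N = 953 the expected counts are:
  black: 953 × 9/16 = 536.0625
  chocolate: 953 × 3/16 = 178.6875
  yellow: 953 × 4/16 = 238.25
χ² = Σ (O − E)² / E
  black: (520 − 536.0625)² / 536.0625 = 0.4813
  chocolate: (140 − 178.6875)² / 178.6875 = 8.3762
  yellow: (293 − 238.25)² / 238.25 = 12.5816
χ² = 0.4813 + 8.3762 + 12.5816 = 21.4391 ≈ 21.439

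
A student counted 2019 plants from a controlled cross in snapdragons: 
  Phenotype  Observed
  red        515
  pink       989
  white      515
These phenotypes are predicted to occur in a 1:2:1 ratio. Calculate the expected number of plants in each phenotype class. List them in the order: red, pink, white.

504.75, 1009.5, 504.75

Under the 1:2:1 hypothesis (Σ ratio = 4, N = 2019):
  red: 2019 × 1/4 = 504.75
  pink: 2019 × 2/4 = 1009.5
  white: 2019 × 1/4 = 504.75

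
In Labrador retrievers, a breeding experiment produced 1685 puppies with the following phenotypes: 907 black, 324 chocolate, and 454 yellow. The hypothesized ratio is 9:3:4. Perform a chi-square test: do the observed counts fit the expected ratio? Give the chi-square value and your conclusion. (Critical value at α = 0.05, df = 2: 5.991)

Total ratio parts = 16. Expected numbers out of 1685:
  black: 1685 × 9/16 = 947.8125
  chocolate: 1685 × 3/16 = 315.9375
  yellow: 1685 × 4/16 = 421.25
χ² = Σ (O − E)² / E
  black: (907 − 947.8125)² / 947.8125 = 1.7574
  chocolate: (324 − 315.9375)² / 315.9375 = 0.2057
  yellow: (454 − 421.25)² / 421.25 = 2.5461
χ² = 1.7574 + 0.2057 + 2.5461 = 4.5092 ≈ 4.509
Degrees of freedom = 3 − 1 = 2; critical value at α = 0.05 is 5.991.
Since 4.509 < 5.991, we fail to reject the null hypothesis — the data are consistent with the 9:3:4 ratio.

4.509; consistent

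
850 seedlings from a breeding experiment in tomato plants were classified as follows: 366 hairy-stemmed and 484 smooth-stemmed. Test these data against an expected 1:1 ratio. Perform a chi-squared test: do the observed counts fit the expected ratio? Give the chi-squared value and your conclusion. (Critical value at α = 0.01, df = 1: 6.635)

Under the 1:1 hypothesis (Σ ratio = 2, N = 850):
  hairy-stemmed: 850 × 1/2 = 425
  smooth-stemmed: 850 × 1/2 = 425
χ² = Σ (O − E)² / E
  hairy-stemmed: (366 − 425)² / 425 = 8.1906
  smooth-stemmed: (484 − 425)² / 425 = 8.1906
χ² = 8.1906 + 8.1906 = 16.3812 ≈ 16.381
Degrees of freedom = 2 − 1 = 1; critical value at α = 0.01 is 6.635.
Since 16.381 > 6.635, we reject the null hypothesis — the data do not fit the 1:1 ratio.

16.381; not consistent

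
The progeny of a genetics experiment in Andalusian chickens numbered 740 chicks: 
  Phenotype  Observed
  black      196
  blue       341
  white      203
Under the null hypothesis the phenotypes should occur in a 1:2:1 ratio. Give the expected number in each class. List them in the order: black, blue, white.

185, 370, 185

Total ratio parts = 4. Expected numbers out of 740:
  black: 740 × 1/4 = 185
  blue: 740 × 2/4 = 370
  white: 740 × 1/4 = 185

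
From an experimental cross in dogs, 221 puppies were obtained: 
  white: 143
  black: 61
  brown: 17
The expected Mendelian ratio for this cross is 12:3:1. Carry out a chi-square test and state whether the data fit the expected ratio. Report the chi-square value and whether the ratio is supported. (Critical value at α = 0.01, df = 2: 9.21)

Expected counts for N = 221 under a 12:3:1 ratio (total parts = 16):
  white: 221 × 12/16 = 165.75
  black: 221 × 3/16 = 41.4375
  brown: 221 × 1/16 = 13.8125
χ² = Σ (O − E)² / E
  white: (143 − 165.75)² / 165.75 = 3.1225
  black: (61 − 41.4375)² / 41.4375 = 9.2354
  brown: (17 − 13.8125)² / 13.8125 = 0.7356
χ² = 3.1225 + 9.2354 + 0.7356 = 13.0935 ≈ 13.094
Degrees of freedom = 3 − 1 = 2; critical value at α = 0.01 is 9.21.
Since 13.094 > 9.21, we reject the null hypothesis — the data do not fit the 12:3:1 ratio.

13.094; not consistent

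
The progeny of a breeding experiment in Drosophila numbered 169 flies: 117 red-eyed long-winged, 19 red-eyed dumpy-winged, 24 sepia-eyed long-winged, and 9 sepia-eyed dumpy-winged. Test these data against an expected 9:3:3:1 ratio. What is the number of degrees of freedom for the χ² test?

3

A goodness-of-fit test with 4 phenotype classes has df = 4 − 1 = 3.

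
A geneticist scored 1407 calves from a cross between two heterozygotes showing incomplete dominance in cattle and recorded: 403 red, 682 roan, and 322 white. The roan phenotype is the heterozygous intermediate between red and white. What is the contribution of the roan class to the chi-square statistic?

0.657

With incomplete dominance, a heterozygote × heterozygote cross gives a 1:2:1 phenotypic ratio.
The 1:2:1 ratio has 4 parts, so with N = 1407 the expected counts are:
  red: 1407 × 1/4 = 351.75
  roan: 1407 × 2/4 = 703.5
  white: 1407 × 1/4 = 351.75
Contribution of roan: (682 − 703.5)² / 703.5 = 0.6571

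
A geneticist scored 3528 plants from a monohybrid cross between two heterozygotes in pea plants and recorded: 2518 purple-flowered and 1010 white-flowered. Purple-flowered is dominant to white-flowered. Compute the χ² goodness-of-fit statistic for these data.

For a monohybrid cross between heterozygotes with complete dominance, the expected phenotypic ratio is 3:1.
Expected counts for N = 3528 under a 3:1 ratio (total parts = 4):
  purple-flowered: 3528 × 3/4 = 2646
  white-flowered: 3528 × 1/4 = 882
χ² = Σ (O − E)² / E
  purple-flowered: (2518 − 2646)² / 2646 = 6.1920
  white-flowered: (1010 − 882)² / 882 = 18.5760
χ² = 6.1920 + 18.5760 = 24.768

24.768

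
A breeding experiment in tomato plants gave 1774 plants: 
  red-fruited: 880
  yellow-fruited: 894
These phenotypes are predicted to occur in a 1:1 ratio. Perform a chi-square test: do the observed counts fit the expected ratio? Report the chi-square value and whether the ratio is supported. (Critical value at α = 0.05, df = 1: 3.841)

0.110; consistent

The 1:1 ratio has 2 parts, so with N = 1774 the expected counts are:
  red-fruited: 1774 × 1/2 = 887
  yellow-fruited: 1774 × 1/2 = 887
χ² = Σ (O − E)² / E
  red-fruited: (880 − 887)² / 887 = 0.0552
  yellow-fruited: (894 − 887)² / 887 = 0.0552
χ² = 0.0552 + 0.0552 = 0.1104 ≈ 0.110
Degrees of freedom = 2 − 1 = 1; critical value at α = 0.05 is 3.841.
Since 0.110 < 3.841, we fail to reject the null hypothesis — the data are consistent with the 1:1 ratio.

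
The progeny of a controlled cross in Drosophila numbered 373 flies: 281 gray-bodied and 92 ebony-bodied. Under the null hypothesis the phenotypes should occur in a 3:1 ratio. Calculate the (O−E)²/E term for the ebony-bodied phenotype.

0.017

Total ratio parts = 4. Expected numbers out of 373:
  gray-bodied: 373 × 3/4 = 279.75
  ebony-bodied: 373 × 1/4 = 93.25
Contribution of ebony-bodied: (92 − 93.25)² / 93.25 = 0.0168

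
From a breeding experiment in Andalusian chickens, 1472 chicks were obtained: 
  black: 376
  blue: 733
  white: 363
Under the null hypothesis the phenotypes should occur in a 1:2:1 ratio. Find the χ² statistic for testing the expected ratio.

0.254

Under the 1:2:1 hypothesis (Σ ratio = 4, N = 1472):
  black: 1472 × 1/4 = 368
  blue: 1472 × 2/4 = 736
  white: 1472 × 1/4 = 368
χ² = Σ (O − E)² / E
  black: (376 − 368)² / 368 = 0.1739
  blue: (733 − 736)² / 736 = 0.0122
  white: (363 − 368)² / 368 = 0.0679
χ² = 0.1739 + 0.0122 + 0.0679 = 0.254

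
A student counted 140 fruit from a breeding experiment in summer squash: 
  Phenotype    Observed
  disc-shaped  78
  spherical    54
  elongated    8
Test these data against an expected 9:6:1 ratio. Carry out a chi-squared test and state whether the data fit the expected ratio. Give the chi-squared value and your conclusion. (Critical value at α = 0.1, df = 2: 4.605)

The 9:6:1 ratio has 16 parts, so with N = 140 the expected counts are:
  disc-shaped: 140 × 9/16 = 78.75
  spherical: 140 × 6/16 = 52.5
  elongated: 140 × 1/16 = 8.75
χ² = Σ (O − E)² / E
  disc-shaped: (78 − 78.75)² / 78.75 = 0.0071
  spherical: (54 − 52.5)² / 52.5 = 0.0429
  elongated: (8 − 8.75)² / 8.75 = 0.0643
χ² = 0.0071 + 0.0429 + 0.0643 = 0.1143 ≈ 0.114
Degrees of freedom = 3 − 1 = 2; critical value at α = 0.1 is 4.605.
Since 0.114 < 4.605, we fail to reject the null hypothesis — the data are consistent with the 9:6:1 ratio.

0.114; consistent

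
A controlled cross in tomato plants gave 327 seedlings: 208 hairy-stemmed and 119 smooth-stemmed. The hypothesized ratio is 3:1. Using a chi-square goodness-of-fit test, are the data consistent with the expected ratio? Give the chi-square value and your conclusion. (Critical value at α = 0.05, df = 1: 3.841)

Expected counts for N = 327 under a 3:1 ratio (total parts = 4):
  hairy-stemmed: 327 × 3/4 = 245.25
  smooth-stemmed: 327 × 1/4 = 81.75
χ² = Σ (O − E)² / E
  hairy-stemmed: (208 − 245.25)² / 245.25 = 5.6577
  smooth-stemmed: (119 − 81.75)² / 81.75 = 16.9732
χ² = 5.6577 + 16.9732 = 22.6309 ≈ 22.631
Degrees of freedom = 2 − 1 = 1; critical value at α = 0.05 is 3.841.
Since 22.631 > 3.841, we reject the null hypothesis — the data do not fit the 3:1 ratio.

22.631; not consistent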